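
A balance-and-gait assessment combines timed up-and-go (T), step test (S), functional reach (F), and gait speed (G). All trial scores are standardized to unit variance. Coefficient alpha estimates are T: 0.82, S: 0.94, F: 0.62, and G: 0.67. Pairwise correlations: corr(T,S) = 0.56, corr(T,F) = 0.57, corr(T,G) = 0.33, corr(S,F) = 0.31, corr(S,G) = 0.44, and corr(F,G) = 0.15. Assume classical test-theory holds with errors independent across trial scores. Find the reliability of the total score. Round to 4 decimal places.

Var(T+S+F+G) = 4 + 2·[0.56 + 0.57 + 0.33 + 0.31 + 0.44 + 0.15] = 4 + 4.72 = 8.72.
Because errors are independent across components, Cov(Tᵢ,Tⱼ) = Cov(Xᵢ,Xⱼ); the off-diagonal part of the true-score variance is the same as above.
True-score variance = [0.82 + 0.94 + 0.62 + 0.67] + 4.72 = 3.05 + 4.72 = 7.77.
Reliability = 7.77 / 8.72 = 0.8911.

0.8911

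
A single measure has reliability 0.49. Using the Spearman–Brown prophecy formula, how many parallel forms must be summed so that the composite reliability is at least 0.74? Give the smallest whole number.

3

k ≥ ρ*(1−ρ₁)/(ρ₁(1−ρ*)) = 0.74·0.51 / (0.49·0.26) = 2.962.
Smallest integer k = 3.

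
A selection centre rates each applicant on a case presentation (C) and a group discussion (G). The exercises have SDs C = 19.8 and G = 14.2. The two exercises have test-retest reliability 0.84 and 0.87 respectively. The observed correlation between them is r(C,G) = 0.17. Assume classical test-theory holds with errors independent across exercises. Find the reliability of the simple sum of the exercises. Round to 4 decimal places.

Var(C+G) = 19.8² + 14.2² + 2·[19.8·14.2·0.17] = 593.68 + 95.5944 = 689.274.
Under uncorrelated errors the observed covariances equal the true-score covariances, so only the own-variance terms attenuate.
True-score variance = [19.8²·0.84 + 14.2²·0.87] + 95.5944 = 504.74 + 95.5944 = 600.335.
Reliability = 600.335 / 689.274 = 0.8710.

0.8710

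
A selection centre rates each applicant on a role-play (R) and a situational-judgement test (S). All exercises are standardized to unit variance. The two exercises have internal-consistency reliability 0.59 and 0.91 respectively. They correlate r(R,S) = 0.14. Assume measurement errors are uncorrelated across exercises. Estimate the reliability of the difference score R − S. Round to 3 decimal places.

0.709

Var(R−S) = 1 + 1 − 2·0.14 = 2 − 0.28 = 1.72.
Because errors are independent across components, Cov(Tᵢ,Tⱼ) = Cov(Xᵢ,Xⱼ); the off-diagonal part of the true-score variance is the same as above.
True-score variance = [0.59 + 0.91] − 0.28 = 1.5 − 0.28 = 1.22.
Reliability = 1.22 / 1.72 = 0.709.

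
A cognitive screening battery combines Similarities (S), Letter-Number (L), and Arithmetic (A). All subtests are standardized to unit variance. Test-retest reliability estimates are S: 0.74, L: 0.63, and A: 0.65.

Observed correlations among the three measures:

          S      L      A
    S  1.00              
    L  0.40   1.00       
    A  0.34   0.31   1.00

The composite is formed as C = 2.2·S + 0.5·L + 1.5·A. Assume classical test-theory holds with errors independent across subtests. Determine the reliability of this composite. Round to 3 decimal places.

0.804

Var(C) = 2.2² + 0.5² + 1.5² + 2·[1.1·0.40 + 3.3·0.34 + 0.75·0.31] = 7.34 + 3.589 = 10.929.
Under uncorrelated errors the observed covariances equal the true-score covariances, so only the own-variance terms attenuate.
True-score variance = [2.2²·0.74 + 0.5²·0.63 + 1.5²·0.65] + 3.589 = 5.2016 + 3.589 = 8.7906.
Reliability = 8.7906 / 10.929 = 0.804.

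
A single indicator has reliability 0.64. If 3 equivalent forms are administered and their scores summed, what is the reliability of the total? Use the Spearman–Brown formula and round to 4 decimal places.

ρ_k = kρ / (1 + (k−1)ρ) = 3·0.64 / (1 + 2·0.64) = 1.920 / 2.280 = 0.8421.

0.8421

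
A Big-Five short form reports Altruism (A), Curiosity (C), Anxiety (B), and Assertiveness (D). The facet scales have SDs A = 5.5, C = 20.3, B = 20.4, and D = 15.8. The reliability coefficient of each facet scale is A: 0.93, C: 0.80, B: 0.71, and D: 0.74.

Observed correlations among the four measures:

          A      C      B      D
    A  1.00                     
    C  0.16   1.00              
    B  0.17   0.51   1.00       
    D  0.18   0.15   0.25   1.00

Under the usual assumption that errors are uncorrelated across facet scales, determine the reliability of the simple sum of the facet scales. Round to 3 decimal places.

Var(A+C+B+D) = 5.5² + 20.3² + 20.4² + 15.8² + 2·[5.5·20.3·0.16 + 5.5·20.4·0.17 + 5.5·15.8·0.18 + 20.3·20.4·0.51 + 20.3·15.8·0.15 + 20.4·15.8·0.25] = 1108.14 + 784.944 = 1893.08.
Because errors are independent across components, Cov(Tᵢ,Tⱼ) = Cov(Xᵢ,Xⱼ); the off-diagonal part of the true-score variance is the same as above.
True-score variance = [5.5²·0.93 + 20.3²·0.80 + 20.4²·0.71 + 15.8²·0.74] + 784.944 = 838.012 + 784.944 = 1622.96.
Reliability = 1622.96 / 1893.08 = 0.857.

0.857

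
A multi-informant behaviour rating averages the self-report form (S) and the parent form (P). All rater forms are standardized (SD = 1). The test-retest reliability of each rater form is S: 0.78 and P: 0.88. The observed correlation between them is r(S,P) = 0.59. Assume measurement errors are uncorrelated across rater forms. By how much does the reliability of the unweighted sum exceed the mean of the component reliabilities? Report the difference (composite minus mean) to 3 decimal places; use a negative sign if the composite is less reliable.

Var(sum) = 2 + 1.18 = 3.18; true-score variance = 1.66 + 1.18 = 2.84; composite reliability = 0.8931.
Mean component reliability = 0.8300.
Difference = 0.8931 − 0.8300 = 0.063.

0.063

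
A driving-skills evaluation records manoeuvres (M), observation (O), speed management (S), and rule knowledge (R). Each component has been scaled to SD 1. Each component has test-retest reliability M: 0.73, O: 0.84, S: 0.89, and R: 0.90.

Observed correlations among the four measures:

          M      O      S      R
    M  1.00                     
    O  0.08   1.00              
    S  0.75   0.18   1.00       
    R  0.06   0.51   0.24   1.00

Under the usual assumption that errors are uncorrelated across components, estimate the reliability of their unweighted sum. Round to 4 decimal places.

Var(M+O+S+R) = 4 + 2·[0.08 + 0.75 + 0.06 + 0.18 + 0.51 + 0.24] = 4 + 3.64 = 7.64.
With uncorrelated errors the cross-covariances are all true-score covariance, so they carry over unchanged; only the diagonal terms shrink to ρᵢσᵢ².
True-score variance = [0.73 + 0.84 + 0.89 + 0.90] + 3.64 = 3.36 + 3.64 = 7.
Reliability = 7 / 7.64 = 0.9162.

0.9162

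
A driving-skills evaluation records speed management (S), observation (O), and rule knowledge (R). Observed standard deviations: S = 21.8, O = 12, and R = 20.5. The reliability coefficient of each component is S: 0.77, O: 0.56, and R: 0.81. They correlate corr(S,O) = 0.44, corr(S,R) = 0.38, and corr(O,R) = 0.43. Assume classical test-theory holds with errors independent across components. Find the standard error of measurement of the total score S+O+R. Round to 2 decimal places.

Var(total) = 1039.49 + 781.412 = 1820.9.
True-score variance = 786.977 + 781.412 = 1568.39, so reliability = 0.8613.
Error variance = 1820.9 − 1568.39 = 252.513; SEM = √252.513 = 15.89.

15.89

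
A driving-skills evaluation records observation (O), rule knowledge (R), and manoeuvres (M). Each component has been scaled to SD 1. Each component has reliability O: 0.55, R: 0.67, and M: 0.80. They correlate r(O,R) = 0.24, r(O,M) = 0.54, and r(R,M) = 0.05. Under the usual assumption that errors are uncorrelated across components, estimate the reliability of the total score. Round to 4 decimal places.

Var(O+R+M) = 3 + 2·[0.24 + 0.54 + 0.05] = 3 + 1.66 = 4.66.
With uncorrelated errors the cross-covariances are all true-score covariance, so they carry over unchanged; only the diagonal terms shrink to ρᵢσᵢ².
True-score variance = [0.55 + 0.67 + 0.80] + 1.66 = 2.02 + 1.66 = 3.68.
Reliability = 3.68 / 4.66 = 0.7897.

0.7897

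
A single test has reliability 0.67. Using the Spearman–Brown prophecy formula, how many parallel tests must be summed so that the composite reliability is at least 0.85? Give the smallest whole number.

3

k ≥ ρ*(1−ρ₁)/(ρ₁(1−ρ*)) = 0.85·0.33 / (0.67·0.15) = 2.791.
Smallest integer k = 3.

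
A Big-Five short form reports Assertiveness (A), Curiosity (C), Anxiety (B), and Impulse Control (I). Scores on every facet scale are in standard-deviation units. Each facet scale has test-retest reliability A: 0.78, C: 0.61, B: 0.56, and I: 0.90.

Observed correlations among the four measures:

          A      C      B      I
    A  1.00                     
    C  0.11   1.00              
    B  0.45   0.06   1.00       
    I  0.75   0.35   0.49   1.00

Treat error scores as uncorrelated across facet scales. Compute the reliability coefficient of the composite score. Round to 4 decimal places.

Var(A+C+B+I) = 4 + 2·[0.11 + 0.45 + 0.75 + 0.06 + 0.35 + 0.49] = 4 + 4.42 = 8.42.
With uncorrelated errors the cross-covariances are all true-score covariance, so they carry over unchanged; only the diagonal terms shrink to ρᵢσᵢ².
True-score variance = [0.78 + 0.61 + 0.56 + 0.90] + 4.42 = 2.85 + 4.42 = 7.27.
Reliability = 7.27 / 8.42 = 0.8634.

0.8634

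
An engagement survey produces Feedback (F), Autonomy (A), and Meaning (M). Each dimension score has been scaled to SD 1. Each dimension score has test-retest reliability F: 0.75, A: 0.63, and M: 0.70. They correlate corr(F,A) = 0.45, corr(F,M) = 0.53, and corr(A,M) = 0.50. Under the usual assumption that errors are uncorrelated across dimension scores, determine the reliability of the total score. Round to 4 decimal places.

Var(F+A+M) = 3 + 2·[0.45 + 0.53 + 0.50] = 3 + 2.96 = 5.96.
Because errors are independent across components, Cov(Tᵢ,Tⱼ) = Cov(Xᵢ,Xⱼ); the off-diagonal part of the true-score variance is the same as above.
True-score variance = [0.75 + 0.63 + 0.70] + 2.96 = 2.08 + 2.96 = 5.04.
Reliability = 5.04 / 5.96 = 0.8456.

0.8456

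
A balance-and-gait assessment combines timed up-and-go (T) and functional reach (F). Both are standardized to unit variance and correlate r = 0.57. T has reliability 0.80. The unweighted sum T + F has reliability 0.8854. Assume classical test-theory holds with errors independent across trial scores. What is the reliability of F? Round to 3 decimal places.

Var(T+F) = 2 + 2·0.57 = 3.140.
True-score variance = ρ_T + ρ_F + 2·0.57, so 0.8854 = (0.80 + ρ_F + 1.14) / 3.140.
ρ_F = 0.8854·3.140 − 0.80 − 1.14 = 0.840.

0.840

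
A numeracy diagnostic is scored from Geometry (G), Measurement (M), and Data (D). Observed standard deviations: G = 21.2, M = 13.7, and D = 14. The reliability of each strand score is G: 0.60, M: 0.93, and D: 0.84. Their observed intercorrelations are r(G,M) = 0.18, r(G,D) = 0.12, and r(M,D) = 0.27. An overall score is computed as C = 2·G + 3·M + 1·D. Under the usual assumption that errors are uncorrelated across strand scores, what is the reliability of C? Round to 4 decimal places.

0.8176

Var(C) = 2²·21.2² + 3²·13.7² + 14² + 2·[6·21.2·13.7·0.18 + 2·21.2·14·0.12 + 3·13.7·14·0.27] = 3682.97 + 1080.53 = 4763.5.
Because errors are independent across components, Cov(Tᵢ,Tⱼ) = Cov(Xᵢ,Xⱼ); the off-diagonal part of the true-score variance is the same as above.
True-score variance = [2²·21.2²·0.60 + 3²·13.7²·0.93 + 14²·0.84] + 1080.53 = 2814.26 + 1080.53 = 3894.79.
Reliability = 3894.79 / 4763.5 = 0.8176.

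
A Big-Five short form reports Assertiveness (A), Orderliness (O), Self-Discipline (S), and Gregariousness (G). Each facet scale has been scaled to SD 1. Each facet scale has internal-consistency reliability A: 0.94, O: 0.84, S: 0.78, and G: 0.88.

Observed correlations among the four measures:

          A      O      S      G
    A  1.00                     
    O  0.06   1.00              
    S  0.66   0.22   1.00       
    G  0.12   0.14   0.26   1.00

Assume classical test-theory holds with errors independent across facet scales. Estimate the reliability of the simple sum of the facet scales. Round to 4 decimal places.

0.9191

Var(A+O+S+G) = 4 + 2·[0.06 + 0.66 + 0.12 + 0.22 + 0.14 + 0.26] = 4 + 2.92 = 6.92.
Under uncorrelated errors the observed covariances equal the true-score covariances, so only the own-variance terms attenuate.
True-score variance = [0.94 + 0.84 + 0.78 + 0.88] + 2.92 = 3.44 + 2.92 = 6.36.
Reliability = 6.36 / 6.92 = 0.9191.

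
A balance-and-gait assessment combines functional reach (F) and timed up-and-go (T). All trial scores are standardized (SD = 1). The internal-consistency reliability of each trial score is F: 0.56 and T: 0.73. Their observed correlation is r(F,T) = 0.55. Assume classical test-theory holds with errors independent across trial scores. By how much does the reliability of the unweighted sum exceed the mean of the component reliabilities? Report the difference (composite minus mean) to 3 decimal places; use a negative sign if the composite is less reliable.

Var(sum) = 2 + 1.1 = 3.1; true-score variance = 1.29 + 1.1 = 2.39; composite reliability = 0.7710.
Mean component reliability = 0.6450.
Difference = 0.7710 − 0.6450 = 0.126.

0.126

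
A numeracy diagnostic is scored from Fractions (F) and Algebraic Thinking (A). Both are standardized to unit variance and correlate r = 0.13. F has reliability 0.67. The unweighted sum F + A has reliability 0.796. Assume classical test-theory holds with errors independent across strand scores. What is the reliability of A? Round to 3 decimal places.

0.869

Var(F+A) = 2 + 2·0.13 = 2.260.
True-score variance = ρ_F + ρ_A + 2·0.13, so 0.796 = (0.67 + ρ_A + 0.26) / 2.260.
ρ_A = 0.796·2.260 − 0.67 − 0.26 = 0.869.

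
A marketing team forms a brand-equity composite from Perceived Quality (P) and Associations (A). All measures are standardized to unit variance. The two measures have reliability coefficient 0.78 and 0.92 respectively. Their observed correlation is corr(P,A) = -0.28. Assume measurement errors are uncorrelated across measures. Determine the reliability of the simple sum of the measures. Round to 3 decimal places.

Var(P+A) = 2 + 2·[(-0.28)] = 2 − 0.56 = 1.44.
Under uncorrelated errors the observed covariances equal the true-score covariances, so only the own-variance terms attenuate.
True-score variance = [0.78 + 0.92] − 0.56 = 1.7 − 0.56 = 1.14.
Reliability = 1.14 / 1.44 = 0.792.

0.792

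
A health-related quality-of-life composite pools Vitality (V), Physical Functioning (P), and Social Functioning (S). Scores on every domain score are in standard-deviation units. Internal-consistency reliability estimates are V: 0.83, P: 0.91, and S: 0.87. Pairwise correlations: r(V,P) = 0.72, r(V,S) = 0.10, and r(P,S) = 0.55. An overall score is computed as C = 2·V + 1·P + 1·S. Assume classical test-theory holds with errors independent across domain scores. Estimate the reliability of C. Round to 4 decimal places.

0.9133

Var(C) = 2² + 1 + 1 + 2·[2·0.72 + 2·0.10 + 0.55] = 6 + 4.38 = 10.38.
Under uncorrelated errors the observed covariances equal the true-score covariances, so only the own-variance terms attenuate.
True-score variance = [2²·0.83 + 0.91 + 0.87] + 4.38 = 5.1 + 4.38 = 9.48.
Reliability = 9.48 / 10.38 = 0.9133.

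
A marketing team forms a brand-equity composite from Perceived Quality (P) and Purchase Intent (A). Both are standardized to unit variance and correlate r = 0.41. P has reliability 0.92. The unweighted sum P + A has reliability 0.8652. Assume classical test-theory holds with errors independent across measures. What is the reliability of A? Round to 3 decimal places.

0.700

Var(P+A) = 2 + 2·0.41 = 2.820.
True-score variance = ρ_P + ρ_A + 2·0.41, so 0.8652 = (0.92 + ρ_A + 0.82) / 2.820.
ρ_A = 0.8652·2.820 − 0.92 − 0.82 = 0.700.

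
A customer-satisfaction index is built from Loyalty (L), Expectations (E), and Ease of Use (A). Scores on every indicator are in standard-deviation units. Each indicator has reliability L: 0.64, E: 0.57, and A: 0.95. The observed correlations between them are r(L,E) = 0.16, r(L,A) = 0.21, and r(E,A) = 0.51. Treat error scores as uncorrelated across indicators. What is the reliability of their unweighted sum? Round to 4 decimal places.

0.8235

Var(L+E+A) = 3 + 2·[0.16 + 0.21 + 0.51] = 3 + 1.76 = 4.76.
With uncorrelated errors the cross-covariances are all true-score covariance, so they carry over unchanged; only the diagonal terms shrink to ρᵢσᵢ².
True-score variance = [0.64 + 0.57 + 0.95] + 1.76 = 2.16 + 1.76 = 3.92.
Reliability = 3.92 / 4.76 = 0.8235.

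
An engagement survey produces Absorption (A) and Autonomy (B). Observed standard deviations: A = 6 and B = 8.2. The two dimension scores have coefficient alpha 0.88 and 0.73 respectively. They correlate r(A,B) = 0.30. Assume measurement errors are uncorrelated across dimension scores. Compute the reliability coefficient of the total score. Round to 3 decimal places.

0.831

Var(A+B) = 6² + 8.2² + 2·[6·8.2·0.30] = 103.24 + 29.52 = 132.76.
Under uncorrelated errors the observed covariances equal the true-score covariances, so only the own-variance terms attenuate.
True-score variance = [6²·0.88 + 8.2²·0.73] + 29.52 = 80.7652 + 29.52 = 110.285.
Reliability = 110.285 / 132.76 = 0.831.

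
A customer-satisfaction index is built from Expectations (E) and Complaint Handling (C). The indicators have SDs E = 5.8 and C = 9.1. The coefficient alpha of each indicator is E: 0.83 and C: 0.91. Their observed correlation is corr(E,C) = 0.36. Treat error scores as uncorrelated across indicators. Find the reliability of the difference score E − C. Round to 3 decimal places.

0.832

Var(E−C) = 5.8² + 9.1² − 2·5.8·9.1·0.36 = 116.45 − 38.0016 = 78.4484.
Because errors are independent across components, Cov(Tᵢ,Tⱼ) = Cov(Xᵢ,Xⱼ); the off-diagonal part of the true-score variance is the same as above.
True-score variance = [5.8²·0.83 + 9.1²·0.91] − 38.0016 = 103.278 − 38.0016 = 65.2767.
Reliability = 65.2767 / 78.4484 = 0.832.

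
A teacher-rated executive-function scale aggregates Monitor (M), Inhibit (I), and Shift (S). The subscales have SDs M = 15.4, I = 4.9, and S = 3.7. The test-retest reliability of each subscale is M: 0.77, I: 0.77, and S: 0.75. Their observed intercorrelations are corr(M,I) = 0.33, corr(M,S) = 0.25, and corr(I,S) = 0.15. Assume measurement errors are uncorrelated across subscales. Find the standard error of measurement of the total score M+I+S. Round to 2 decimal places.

Var(total) = 274.86 + 83.7326 = 358.593.
True-score variance = 211.368 + 83.7326 = 295.101, so reliability = 0.8229.
Error variance = 358.593 − 295.101 = 63.4916; SEM = √63.4916 = 7.97.

7.97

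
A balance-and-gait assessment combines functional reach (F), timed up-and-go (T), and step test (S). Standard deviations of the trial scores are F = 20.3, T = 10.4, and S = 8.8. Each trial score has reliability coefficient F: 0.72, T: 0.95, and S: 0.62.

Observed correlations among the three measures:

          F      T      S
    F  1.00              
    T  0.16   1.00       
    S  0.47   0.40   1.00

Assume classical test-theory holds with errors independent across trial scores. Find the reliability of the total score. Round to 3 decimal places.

Var(F+T+S) = 20.3² + 10.4² + 8.8² + 2·[20.3·10.4·0.16 + 20.3·8.8·0.47 + 10.4·8.8·0.40] = 597.69 + 308.696 = 906.386.
With uncorrelated errors the cross-covariances are all true-score covariance, so they carry over unchanged; only the diagonal terms shrink to ρᵢσᵢ².
True-score variance = [20.3²·0.72 + 10.4²·0.95 + 8.8²·0.62] + 308.696 = 447.47 + 308.696 = 756.166.
Reliability = 756.166 / 906.386 = 0.834.

0.834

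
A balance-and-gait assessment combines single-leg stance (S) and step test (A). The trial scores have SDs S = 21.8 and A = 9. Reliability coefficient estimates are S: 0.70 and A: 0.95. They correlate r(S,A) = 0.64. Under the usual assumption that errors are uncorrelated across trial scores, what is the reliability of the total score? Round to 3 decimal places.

0.818

Var(S+A) = 21.8² + 9² + 2·[21.8·9·0.64] = 556.24 + 251.136 = 807.376.
With uncorrelated errors the cross-covariances are all true-score covariance, so they carry over unchanged; only the diagonal terms shrink to ρᵢσᵢ².
True-score variance = [21.8²·0.70 + 9²·0.95] + 251.136 = 409.618 + 251.136 = 660.754.
Reliability = 660.754 / 807.376 = 0.818.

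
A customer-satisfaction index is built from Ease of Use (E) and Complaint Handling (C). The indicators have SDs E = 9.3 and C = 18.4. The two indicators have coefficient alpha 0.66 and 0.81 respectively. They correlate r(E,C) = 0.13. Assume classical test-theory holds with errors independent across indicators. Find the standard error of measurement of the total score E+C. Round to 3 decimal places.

9.682

Var(total) = 425.05 + 44.4912 = 469.541.
True-score variance = 331.317 + 44.4912 = 375.808, so reliability = 0.8004.
Error variance = 469.541 − 375.808 = 93.733; SEM = √93.733 = 9.682.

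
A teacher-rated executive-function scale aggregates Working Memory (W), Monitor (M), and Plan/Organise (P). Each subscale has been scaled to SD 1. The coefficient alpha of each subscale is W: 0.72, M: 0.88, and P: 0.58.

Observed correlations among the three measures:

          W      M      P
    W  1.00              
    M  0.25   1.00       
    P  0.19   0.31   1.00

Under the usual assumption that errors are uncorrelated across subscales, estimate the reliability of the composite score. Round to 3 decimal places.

Var(W+M+P) = 3 + 2·[0.25 + 0.19 + 0.31] = 3 + 1.5 = 4.5.
With uncorrelated errors the cross-covariances are all true-score covariance, so they carry over unchanged; only the diagonal terms shrink to ρᵢσᵢ².
True-score variance = [0.72 + 0.88 + 0.58] + 1.5 = 2.18 + 1.5 = 3.68.
Reliability = 3.68 / 4.5 = 0.818.

0.818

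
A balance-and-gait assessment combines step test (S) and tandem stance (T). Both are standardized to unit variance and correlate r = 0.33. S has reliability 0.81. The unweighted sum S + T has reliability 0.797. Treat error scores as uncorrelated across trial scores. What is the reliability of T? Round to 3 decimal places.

Var(S+T) = 2 + 2·0.33 = 2.660.
True-score variance = ρ_S + ρ_T + 2·0.33, so 0.797 = (0.81 + ρ_T + 0.66) / 2.660.
ρ_T = 0.797·2.660 − 0.81 − 0.66 = 0.650.

0.650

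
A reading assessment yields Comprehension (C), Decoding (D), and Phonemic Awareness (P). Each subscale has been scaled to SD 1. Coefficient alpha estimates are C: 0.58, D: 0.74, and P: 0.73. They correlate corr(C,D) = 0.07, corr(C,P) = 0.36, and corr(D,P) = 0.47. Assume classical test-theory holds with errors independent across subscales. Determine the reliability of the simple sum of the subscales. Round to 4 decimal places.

Var(C+D+P) = 3 + 2·[0.07 + 0.36 + 0.47] = 3 + 1.8 = 4.8.
Because errors are independent across components, Cov(Tᵢ,Tⱼ) = Cov(Xᵢ,Xⱼ); the off-diagonal part of the true-score variance is the same as above.
True-score variance = [0.58 + 0.74 + 0.73] + 1.8 = 2.05 + 1.8 = 3.85.
Reliability = 3.85 / 4.8 = 0.8021.

0.8021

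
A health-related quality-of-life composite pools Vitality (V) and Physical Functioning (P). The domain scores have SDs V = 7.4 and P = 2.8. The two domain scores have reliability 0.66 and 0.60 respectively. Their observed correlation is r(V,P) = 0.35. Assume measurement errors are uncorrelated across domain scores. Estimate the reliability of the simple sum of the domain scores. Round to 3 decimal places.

0.718

Var(V+P) = 7.4² + 2.8² + 2·[7.4·2.8·0.35] = 62.6 + 14.504 = 77.104.
Under uncorrelated errors the observed covariances equal the true-score covariances, so only the own-variance terms attenuate.
True-score variance = [7.4²·0.66 + 2.8²·0.60] + 14.504 = 40.8456 + 14.504 = 55.3496.
Reliability = 55.3496 / 77.104 = 0.718.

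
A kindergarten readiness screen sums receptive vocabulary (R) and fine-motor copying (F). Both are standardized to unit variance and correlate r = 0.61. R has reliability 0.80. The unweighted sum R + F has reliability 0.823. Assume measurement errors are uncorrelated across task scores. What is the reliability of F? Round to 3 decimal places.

0.630

Var(R+F) = 2 + 2·0.61 = 3.220.
True-score variance = ρ_R + ρ_F + 2·0.61, so 0.823 = (0.80 + ρ_F + 1.22) / 3.220.
ρ_F = 0.823·3.220 − 0.80 − 1.22 = 0.630.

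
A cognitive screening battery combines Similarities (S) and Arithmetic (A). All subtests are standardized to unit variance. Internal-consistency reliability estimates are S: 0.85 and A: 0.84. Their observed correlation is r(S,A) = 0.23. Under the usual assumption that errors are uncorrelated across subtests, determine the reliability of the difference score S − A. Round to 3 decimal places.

Var(S−A) = 1 + 1 − 2·0.23 = 2 − 0.46 = 1.54.
Under uncorrelated errors the observed covariances equal the true-score covariances, so only the own-variance terms attenuate.
True-score variance = [0.85 + 0.84] − 0.46 = 1.69 − 0.46 = 1.23.
Reliability = 1.23 / 1.54 = 0.799.

0.799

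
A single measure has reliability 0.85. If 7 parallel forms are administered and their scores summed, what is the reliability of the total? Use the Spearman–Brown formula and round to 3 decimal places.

0.975

ρ_k = kρ / (1 + (k−1)ρ) = 7·0.85 / (1 + 6·0.85) = 5.950 / 6.100 = 0.975.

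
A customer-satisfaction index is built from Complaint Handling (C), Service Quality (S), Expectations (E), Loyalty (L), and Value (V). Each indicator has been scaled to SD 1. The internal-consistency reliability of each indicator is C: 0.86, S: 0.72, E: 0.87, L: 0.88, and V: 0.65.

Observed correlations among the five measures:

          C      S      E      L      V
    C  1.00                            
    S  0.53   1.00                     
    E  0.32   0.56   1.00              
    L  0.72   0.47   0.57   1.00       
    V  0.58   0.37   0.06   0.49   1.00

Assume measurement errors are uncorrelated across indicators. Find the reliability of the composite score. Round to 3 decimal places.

0.929

Var(C+S+E+L+V) = 5 + 2·[0.53 + 0.32 + 0.72 + 0.58 + 0.56 + 0.47 + 0.37 + 0.57 + 0.06 + 0.49] = 5 + 9.34 = 14.34.
Because errors are independent across components, Cov(Tᵢ,Tⱼ) = Cov(Xᵢ,Xⱼ); the off-diagonal part of the true-score variance is the same as above.
True-score variance = [0.86 + 0.72 + 0.87 + 0.88 + 0.65] + 9.34 = 3.98 + 9.34 = 13.32.
Reliability = 13.32 / 14.34 = 0.929.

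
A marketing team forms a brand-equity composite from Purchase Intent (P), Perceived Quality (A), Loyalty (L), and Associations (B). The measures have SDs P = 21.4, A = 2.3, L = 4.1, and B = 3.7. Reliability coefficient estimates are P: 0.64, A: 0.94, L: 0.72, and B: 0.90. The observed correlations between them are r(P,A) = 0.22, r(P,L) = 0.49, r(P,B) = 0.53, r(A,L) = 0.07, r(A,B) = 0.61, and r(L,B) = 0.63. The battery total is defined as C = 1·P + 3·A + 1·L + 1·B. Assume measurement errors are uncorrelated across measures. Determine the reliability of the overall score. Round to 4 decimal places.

0.7894

Var(C) = 21.4² + 3²·2.3² + 4.1² + 3.7² + 2·[3·21.4·2.3·0.22 + 21.4·4.1·0.49 + 21.4·3.7·0.53 + 3·2.3·4.1·0.07 + 3·2.3·3.7·0.61 + 4.1·3.7·0.63] = 536.07 + 289.108 = 825.178.
Under uncorrelated errors the observed covariances equal the true-score covariances, so only the own-variance terms attenuate.
True-score variance = [21.4²·0.64 + 3²·2.3²·0.94 + 4.1²·0.72 + 3.7²·0.90] + 289.108 = 362.272 + 289.108 = 651.38.
Reliability = 651.38 / 825.178 = 0.7894.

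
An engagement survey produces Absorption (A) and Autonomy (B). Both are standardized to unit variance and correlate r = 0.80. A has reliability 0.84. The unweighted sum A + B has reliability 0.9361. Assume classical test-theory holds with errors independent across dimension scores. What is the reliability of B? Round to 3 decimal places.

0.930

Var(A+B) = 2 + 2·0.80 = 3.600.
True-score variance = ρ_A + ρ_B + 2·0.80, so 0.9361 = (0.84 + ρ_B + 1.60) / 3.600.
ρ_B = 0.9361·3.600 − 0.84 − 1.60 = 0.930.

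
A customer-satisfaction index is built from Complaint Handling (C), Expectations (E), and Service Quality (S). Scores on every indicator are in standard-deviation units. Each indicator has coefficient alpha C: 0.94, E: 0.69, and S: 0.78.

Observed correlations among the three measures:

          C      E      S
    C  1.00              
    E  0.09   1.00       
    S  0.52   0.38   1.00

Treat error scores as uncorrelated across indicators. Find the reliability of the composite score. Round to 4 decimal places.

0.8815

Var(C+E+S) = 3 + 2·[0.09 + 0.52 + 0.38] = 3 + 1.98 = 4.98.
With uncorrelated errors the cross-covariances are all true-score covariance, so they carry over unchanged; only the diagonal terms shrink to ρᵢσᵢ².
True-score variance = [0.94 + 0.69 + 0.78] + 1.98 = 2.41 + 1.98 = 4.39.
Reliability = 4.39 / 4.98 = 0.8815.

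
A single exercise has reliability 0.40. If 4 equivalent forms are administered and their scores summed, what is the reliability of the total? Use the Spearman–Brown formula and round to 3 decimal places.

ρ_k = kρ / (1 + (k−1)ρ) = 4·0.40 / (1 + 3·0.40) = 1.600 / 2.200 = 0.727.

0.727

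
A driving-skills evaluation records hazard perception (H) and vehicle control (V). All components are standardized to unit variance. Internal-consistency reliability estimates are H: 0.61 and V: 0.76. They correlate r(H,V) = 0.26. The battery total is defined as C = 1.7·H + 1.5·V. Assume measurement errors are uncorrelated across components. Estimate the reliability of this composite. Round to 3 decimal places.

0.742

Var(C) = 1.7² + 1.5² + 2·[2.55·0.26] = 5.14 + 1.326 = 6.466.
With uncorrelated errors the cross-covariances are all true-score covariance, so they carry over unchanged; only the diagonal terms shrink to ρᵢσᵢ².
True-score variance = [1.7²·0.61 + 1.5²·0.76] + 1.326 = 3.4729 + 1.326 = 4.7989.
Reliability = 4.7989 / 6.466 = 0.742.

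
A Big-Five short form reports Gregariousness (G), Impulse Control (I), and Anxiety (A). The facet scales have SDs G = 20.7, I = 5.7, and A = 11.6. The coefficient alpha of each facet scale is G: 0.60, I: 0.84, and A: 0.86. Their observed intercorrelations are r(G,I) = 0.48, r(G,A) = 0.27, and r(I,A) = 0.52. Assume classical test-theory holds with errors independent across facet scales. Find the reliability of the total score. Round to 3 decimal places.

Var(G+I+A) = 20.7² + 5.7² + 11.6² + 2·[20.7·5.7·0.48 + 20.7·11.6·0.27 + 5.7·11.6·0.52] = 595.54 + 311.7 = 907.24.
Because errors are independent across components, Cov(Tᵢ,Tⱼ) = Cov(Xᵢ,Xⱼ); the off-diagonal part of the true-score variance is the same as above.
True-score variance = [20.7²·0.60 + 5.7²·0.84 + 11.6²·0.86] + 311.7 = 400.107 + 311.7 = 711.807.
Reliability = 711.807 / 907.24 = 0.785.

0.785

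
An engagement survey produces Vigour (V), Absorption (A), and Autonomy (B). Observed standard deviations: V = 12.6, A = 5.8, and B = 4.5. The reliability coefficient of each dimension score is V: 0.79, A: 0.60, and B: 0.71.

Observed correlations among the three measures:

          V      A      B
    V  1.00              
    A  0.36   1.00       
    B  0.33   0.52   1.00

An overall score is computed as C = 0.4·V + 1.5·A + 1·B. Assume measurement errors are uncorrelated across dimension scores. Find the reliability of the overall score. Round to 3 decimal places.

0.801

Var(C) = 0.4²·12.6² + 1.5²·5.8² + 4.5² + 2·[0.6·12.6·5.8·0.36 + 0.4·12.6·4.5·0.33 + 1.5·5.8·4.5·0.52] = 121.342 + 87.2554 = 208.597.
Under uncorrelated errors the observed covariances equal the true-score covariances, so only the own-variance terms attenuate.
True-score variance = [0.4²·12.6²·0.79 + 1.5²·5.8²·0.60 + 4.5²·0.71] + 87.2554 = 79.8588 + 87.2554 = 167.114.
Reliability = 167.114 / 208.597 = 0.801.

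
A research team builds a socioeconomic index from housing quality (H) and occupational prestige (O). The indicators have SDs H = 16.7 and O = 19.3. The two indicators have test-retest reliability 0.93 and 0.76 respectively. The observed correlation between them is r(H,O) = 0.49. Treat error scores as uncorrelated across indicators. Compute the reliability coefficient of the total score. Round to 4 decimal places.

0.8874

Var(H+O) = 16.7² + 19.3² + 2·[16.7·19.3·0.49] = 651.38 + 315.864 = 967.244.
Under uncorrelated errors the observed covariances equal the true-score covariances, so only the own-variance terms attenuate.
True-score variance = [16.7²·0.93 + 19.3²·0.76] + 315.864 = 542.46 + 315.864 = 858.324.
Reliability = 858.324 / 967.244 = 0.8874.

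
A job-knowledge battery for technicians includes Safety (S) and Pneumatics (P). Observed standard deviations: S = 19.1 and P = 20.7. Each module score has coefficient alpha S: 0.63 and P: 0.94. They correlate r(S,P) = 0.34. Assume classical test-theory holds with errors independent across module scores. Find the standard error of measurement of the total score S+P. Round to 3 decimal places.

12.676

Var(total) = 793.3 + 268.852 = 1062.15.
True-score variance = 632.611 + 268.852 = 901.463, so reliability = 0.8487.
Error variance = 1062.15 − 901.463 = 160.689; SEM = √160.689 = 12.676.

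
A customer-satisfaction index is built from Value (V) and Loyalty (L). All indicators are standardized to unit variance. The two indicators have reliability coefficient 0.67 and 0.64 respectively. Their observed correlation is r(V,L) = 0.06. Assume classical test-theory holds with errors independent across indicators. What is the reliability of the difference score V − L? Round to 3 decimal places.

0.633

Var(V−L) = 1 + 1 − 2·0.06 = 2 − 0.12 = 1.88.
Because errors are independent across components, Cov(Tᵢ,Tⱼ) = Cov(Xᵢ,Xⱼ); the off-diagonal part of the true-score variance is the same as above.
True-score variance = [0.67 + 0.64] − 0.12 = 1.31 − 0.12 = 1.19.
Reliability = 1.19 / 1.88 = 0.633.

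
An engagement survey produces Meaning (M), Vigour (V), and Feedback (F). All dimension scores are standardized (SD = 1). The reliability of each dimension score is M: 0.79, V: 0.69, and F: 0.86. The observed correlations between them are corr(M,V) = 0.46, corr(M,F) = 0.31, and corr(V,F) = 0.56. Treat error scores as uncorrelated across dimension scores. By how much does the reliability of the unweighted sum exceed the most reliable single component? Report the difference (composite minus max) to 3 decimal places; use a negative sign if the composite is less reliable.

Var(sum) = 3 + 2.66 = 5.66; true-score variance = 2.34 + 2.66 = 5; composite reliability = 0.8834.
Max component reliability = 0.8600.
Difference = 0.8834 − 0.8600 = 0.023.

0.023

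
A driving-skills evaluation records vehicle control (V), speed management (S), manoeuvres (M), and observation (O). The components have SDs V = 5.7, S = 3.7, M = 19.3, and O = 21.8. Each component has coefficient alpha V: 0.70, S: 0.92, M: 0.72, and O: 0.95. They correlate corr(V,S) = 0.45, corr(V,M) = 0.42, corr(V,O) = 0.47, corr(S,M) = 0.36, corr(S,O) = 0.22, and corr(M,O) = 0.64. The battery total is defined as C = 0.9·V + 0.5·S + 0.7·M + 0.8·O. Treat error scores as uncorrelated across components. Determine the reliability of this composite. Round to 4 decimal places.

0.9256

Var(C) = 0.9²·5.7² + 0.5²·3.7² + 0.7²·19.3² + 0.8²·21.8² + 2·[0.45·5.7·3.7·0.45 + 0.63·5.7·19.3·0.42 + 0.72·5.7·21.8·0.47 + 0.35·3.7·19.3·0.36 + 0.4·3.7·21.8·0.22 + 0.56·19.3·21.8·0.64] = 516.413 + 484.636 = 1001.05.
With uncorrelated errors the cross-covariances are all true-score covariance, so they carry over unchanged; only the diagonal terms shrink to ρᵢσᵢ².
True-score variance = [0.9²·5.7²·0.70 + 0.5²·3.7²·0.92 + 0.7²·19.3²·0.72 + 0.8²·21.8²·0.95] + 484.636 = 441.931 + 484.636 = 926.567.
Reliability = 926.567 / 1001.05 = 0.9256.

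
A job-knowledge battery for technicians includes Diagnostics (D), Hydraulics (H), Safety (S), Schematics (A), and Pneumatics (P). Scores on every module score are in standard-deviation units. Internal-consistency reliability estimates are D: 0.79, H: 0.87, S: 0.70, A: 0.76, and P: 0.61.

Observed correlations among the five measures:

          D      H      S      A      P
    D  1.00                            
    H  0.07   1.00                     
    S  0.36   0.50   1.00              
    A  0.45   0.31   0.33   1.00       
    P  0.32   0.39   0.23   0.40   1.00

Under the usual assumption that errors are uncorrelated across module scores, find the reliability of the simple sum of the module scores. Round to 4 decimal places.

0.8916

Var(D+H+S+A+P) = 5 + 2·[0.07 + 0.36 + 0.45 + 0.32 + 0.50 + 0.31 + 0.39 + 0.33 + 0.23 + 0.40] = 5 + 6.72 = 11.72.
Under uncorrelated errors the observed covariances equal the true-score covariances, so only the own-variance terms attenuate.
True-score variance = [0.79 + 0.87 + 0.70 + 0.76 + 0.61] + 6.72 = 3.73 + 6.72 = 10.45.
Reliability = 10.45 / 11.72 = 0.8916.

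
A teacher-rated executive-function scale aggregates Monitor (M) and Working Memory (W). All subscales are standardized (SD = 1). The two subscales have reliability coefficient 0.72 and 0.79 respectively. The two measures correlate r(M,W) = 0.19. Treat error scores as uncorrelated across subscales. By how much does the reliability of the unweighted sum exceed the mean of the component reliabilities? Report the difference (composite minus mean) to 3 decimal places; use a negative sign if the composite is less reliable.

Var(sum) = 2 + 0.38 = 2.38; true-score variance = 1.51 + 0.38 = 1.89; composite reliability = 0.7941.
Mean component reliability = 0.7550.
Difference = 0.7941 − 0.7550 = 0.039.

0.039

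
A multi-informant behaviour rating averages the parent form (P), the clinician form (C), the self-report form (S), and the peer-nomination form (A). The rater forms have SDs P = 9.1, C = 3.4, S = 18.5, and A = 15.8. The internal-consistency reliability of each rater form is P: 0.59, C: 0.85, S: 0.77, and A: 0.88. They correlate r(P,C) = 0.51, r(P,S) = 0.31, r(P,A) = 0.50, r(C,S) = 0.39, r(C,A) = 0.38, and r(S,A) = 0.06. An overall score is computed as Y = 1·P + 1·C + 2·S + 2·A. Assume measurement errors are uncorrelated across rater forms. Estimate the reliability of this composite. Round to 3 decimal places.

0.858

Var(Y) = 9.1² + 3.4² + 2²·18.5² + 2²·15.8² + 2·[9.1·3.4·0.51 + 2·9.1·18.5·0.31 + 2·9.1·15.8·0.50 + 2·3.4·18.5·0.39 + 2·3.4·15.8·0.38 + 4·18.5·15.8·0.06] = 2461.93 + 847.955 = 3309.89.
Because errors are independent across components, Cov(Tᵢ,Tⱼ) = Cov(Xᵢ,Xⱼ); the off-diagonal part of the true-score variance is the same as above.
True-score variance = [9.1²·0.59 + 3.4²·0.85 + 2²·18.5²·0.77 + 2²·15.8²·0.88] + 847.955 = 1991.55 + 847.955 = 2839.5.
Reliability = 2839.5 / 3309.89 = 0.858.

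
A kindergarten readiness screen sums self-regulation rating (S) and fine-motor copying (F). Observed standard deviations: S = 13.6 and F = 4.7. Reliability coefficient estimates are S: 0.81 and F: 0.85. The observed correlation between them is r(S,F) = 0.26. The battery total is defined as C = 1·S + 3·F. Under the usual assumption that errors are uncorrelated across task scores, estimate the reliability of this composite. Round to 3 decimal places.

Var(C) = 13.6² + 3²·4.7² + 2·[3·13.6·4.7·0.26] = 383.77 + 99.7152 = 483.485.
Under uncorrelated errors the observed covariances equal the true-score covariances, so only the own-variance terms attenuate.
True-score variance = [13.6²·0.81 + 3²·4.7²·0.85] + 99.7152 = 318.806 + 99.7152 = 418.521.
Reliability = 418.521 / 483.485 = 0.866.

0.866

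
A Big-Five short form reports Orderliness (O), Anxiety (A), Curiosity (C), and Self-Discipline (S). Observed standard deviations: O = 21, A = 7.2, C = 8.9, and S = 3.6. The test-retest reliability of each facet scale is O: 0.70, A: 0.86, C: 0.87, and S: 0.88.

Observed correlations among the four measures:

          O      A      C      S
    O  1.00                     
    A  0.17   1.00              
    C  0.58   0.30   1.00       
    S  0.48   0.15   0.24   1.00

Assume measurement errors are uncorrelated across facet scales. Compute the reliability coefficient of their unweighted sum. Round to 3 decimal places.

Var(O+A+C+S) = 21² + 7.2² + 8.9² + 3.6² + 2·[21·7.2·0.17 + 21·8.9·0.58 + 21·3.6·0.48 + 7.2·8.9·0.30 + 7.2·3.6·0.15 + 8.9·3.6·0.24] = 585.01 + 402.391 = 987.401.
Under uncorrelated errors the observed covariances equal the true-score covariances, so only the own-variance terms attenuate.
True-score variance = [21²·0.70 + 7.2²·0.86 + 8.9²·0.87 + 3.6²·0.88] + 402.391 = 433.6 + 402.391 = 835.991.
Reliability = 835.991 / 987.401 = 0.847.

0.847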